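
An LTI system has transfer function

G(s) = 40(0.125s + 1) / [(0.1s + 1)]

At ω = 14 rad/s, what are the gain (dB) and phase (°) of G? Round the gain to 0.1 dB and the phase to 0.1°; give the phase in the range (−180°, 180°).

At ω = 14 rad/s:
zero (1 + j14·0.125) = 1 + j1.75 → |·| ≈ 2.0156, ∠ ≈ 60.26°
pole (1 + j14·0.1) = 1 + j1.4 → |·| ≈ 1.7205, ∠ ≈ 54.46°
|G| = 40 · 2.0156 / (1.7205) ≈ 46.861
Gain = 20 log₁₀(46.861) ≈ 33.42 dB
∠G = (60.26°) − (54.46°) = 5.80°

33.4 dB, 5.8°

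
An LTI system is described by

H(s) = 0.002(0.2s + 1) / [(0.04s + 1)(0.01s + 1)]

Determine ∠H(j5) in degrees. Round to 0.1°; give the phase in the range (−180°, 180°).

At ω = 5 rad/s:
zero (1 + j5·0.2) = 1 + j1 → |·| ≈ 1.4142, ∠ ≈ 45.00°
pole (1 + j5·0.04) = 1 + j0.2 → |·| ≈ 1.0198, ∠ ≈ 11.31°
pole (1 + j5·0.01) = 1 + j0.05 → |·| ≈ 1.0012, ∠ ≈ 2.86°
∠H = (45.00°) − (11.31° + 2.86°) = 30.83°

30.8°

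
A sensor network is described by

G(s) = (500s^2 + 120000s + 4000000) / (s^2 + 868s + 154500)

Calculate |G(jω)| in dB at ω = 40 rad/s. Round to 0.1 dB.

Substitute s = j40:
Numerator: 500(j40)^2 + 120000(j40) + 4000000 = 3200000 + j4800000
Denominator: (j40)^2 + 868(j40) + 154500 = 152900 + j34720
|N| = √(3200000² + 4800000²) ≈ 5.7689e+06, ∠N ≈ 56.31°
|D| = √(152900² + 34720²) ≈ 1.5679e+05, ∠D ≈ 12.79°
|G| = 5.7689e+06 / 1.5679e+05 ≈ 36.794
Gain = 20 log₁₀(36.794) ≈ 31.32 dB

31.3 dB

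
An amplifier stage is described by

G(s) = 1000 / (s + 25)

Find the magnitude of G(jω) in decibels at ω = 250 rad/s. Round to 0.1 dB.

Substitute s = j250:
Numerator: 1000 = 1000 + j0
Denominator: (j250) + 25 = 25 + j250
|N| = √(1000² + 0²) ≈ 1000, ∠N ≈ 0.00°
|D| = √(25² + 250²) ≈ 251.25, ∠D ≈ 84.29°
|G| = 1000 / 251.25 ≈ 3.9801
Gain = 20 log₁₀(3.9801) ≈ 12.00 dB

12.0 dB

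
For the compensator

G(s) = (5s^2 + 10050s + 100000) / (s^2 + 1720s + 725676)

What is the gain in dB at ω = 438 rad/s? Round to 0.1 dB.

Substitute s = j438:
Numerator: 5(j438)^2 + 10050(j438) + 100000 = -859220 + j4401900
Denominator: (j438)^2 + 1720(j438) + 725676 = 533832 + j753360
|N| = √(859220² + 4401900²) ≈ 4.485e+06, ∠N ≈ 101.04°
|D| = √(533832² + 753360²) ≈ 9.2332e+05, ∠D ≈ 54.68°
|G| = 4.485e+06 / 9.2332e+05 ≈ 4.8575
Gain = 20 log₁₀(4.8575) ≈ 13.73 dB

13.7 dB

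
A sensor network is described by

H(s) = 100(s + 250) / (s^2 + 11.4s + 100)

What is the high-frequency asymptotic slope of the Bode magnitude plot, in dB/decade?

Each pole contributes −20 dB/decade at high frequency; each zero contributes +20 dB/decade.
Net: 1 zero(s) − 2 pole(s) → -20 dB/decade.

-20 dB/decade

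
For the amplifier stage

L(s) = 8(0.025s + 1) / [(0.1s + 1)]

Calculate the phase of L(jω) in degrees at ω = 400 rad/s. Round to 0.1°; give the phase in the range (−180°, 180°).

-4.3°

At ω = 400 rad/s:
zero (1 + j400·0.025) = 1 + j10 → |·| ≈ 10.05, ∠ ≈ 84.29°
pole (1 + j400·0.1) = 1 + j40 → |·| ≈ 40.012, ∠ ≈ 88.57°
∠L = (84.29°) − (88.57°) = -4.28°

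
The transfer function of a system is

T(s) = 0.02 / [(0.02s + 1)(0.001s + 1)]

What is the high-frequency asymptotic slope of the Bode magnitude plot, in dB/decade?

Each pole contributes −20 dB/decade at high frequency; each zero contributes +20 dB/decade.
Net: 0 zero(s) − 2 pole(s) → -40 dB/decade.

-40 dB/decade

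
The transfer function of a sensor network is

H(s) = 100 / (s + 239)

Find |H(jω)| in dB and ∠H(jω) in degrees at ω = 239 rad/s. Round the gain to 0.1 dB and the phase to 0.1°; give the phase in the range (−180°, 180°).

Substitute s = j239:
Numerator: 100 = 100 + j0
Denominator: (j239) + 239 = 239 + j239
|N| = √(100² + 0²) ≈ 100, ∠N ≈ 0.00°
|D| = √(239² + 239²) ≈ 338, ∠D ≈ 45.00°
|H| = 100 / 338 ≈ 0.29586
Gain = 20 log₁₀(0.29586) ≈ -10.58 dB
∠H = 0.00° − 45.00° = -45.00°

-10.6 dB, -45.0°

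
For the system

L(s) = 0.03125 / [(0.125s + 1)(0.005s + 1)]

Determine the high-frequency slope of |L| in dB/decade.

Each pole contributes −20 dB/decade at high frequency; each zero contributes +20 dB/decade.
Net: 0 zero(s) − 2 pole(s) → -40 dB/decade.

-40 dB/decade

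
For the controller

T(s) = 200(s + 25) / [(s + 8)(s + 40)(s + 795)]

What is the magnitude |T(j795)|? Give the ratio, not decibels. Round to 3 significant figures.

0.000224

At s = jω = j795:
zero (s+25): 25 + j795 → |·| = √(25²+795²) = √632650 ≈ 795.39, ∠ = arctan(795/25) ≈ 88.20°
pole (s+8): 8 + j795 → |·| = √(8²+795²) = √632089 ≈ 795.04, ∠ = arctan(795/8) ≈ 89.42°
pole (s+40): 40 + j795 → |·| = √(40²+795²) = √633625 ≈ 796.01, ∠ = arctan(795/40) ≈ 87.12°
pole (s+795): 795 + j795 → |·| = √(795²+795²) = √1264050 ≈ 1124.3, ∠ = arctan(795/795) ≈ 45.00°
|T| = 200 · 795.39 / 7.1152e+08 ≈ 0.00022357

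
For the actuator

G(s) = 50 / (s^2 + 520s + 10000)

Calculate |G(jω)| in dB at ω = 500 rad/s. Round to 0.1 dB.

Substitute s = j500:
Numerator: 50 = 50 + j0
Denominator: (j500)^2 + 520(j500) + 10000 = -240000 + j260000
|N| = √(50² + 0²) ≈ 50, ∠N ≈ 0.00°
|D| = √(240000² + 260000²) ≈ 3.5384e+05, ∠D ≈ 132.71°
|G| = 50 / 3.5384e+05 ≈ 0.00014131
Gain = 20 log₁₀(0.00014131) ≈ -77.00 dB

-77.0 dB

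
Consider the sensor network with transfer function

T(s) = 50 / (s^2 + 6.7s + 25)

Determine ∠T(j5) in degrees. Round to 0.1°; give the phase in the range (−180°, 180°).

-90.0°

At s = jω = j5:
quadratic: (j5)² + 6.7·j5 + 25 = 0 + j33.5 → |·| ≈ 33.5, ∠ ≈ 90.00°
∠T = 0.00° − 90.00° = -90.00°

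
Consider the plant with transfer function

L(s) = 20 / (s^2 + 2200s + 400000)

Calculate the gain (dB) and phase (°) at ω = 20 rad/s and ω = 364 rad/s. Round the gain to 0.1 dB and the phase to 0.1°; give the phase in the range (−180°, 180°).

ω = 20: -86.1 dB, -6.3°; ω = 364: -92.5 dB, -71.5°

Substitute s = j20:
Numerator: 20 = 20 + j0
Denominator: (j20)^2 + 2200(j20) + 400000 = 399600 + j44000
|N| = √(20² + 0²) ≈ 20, ∠N ≈ 0.00°
|D| = √(399600² + 44000²) ≈ 4.0202e+05, ∠D ≈ 6.28°
|L| = 20 / 4.0202e+05 ≈ 4.9749e-05
Gain = 20 log₁₀(4.9749e-05) ≈ -86.06 dB
∠L = 0.00° − 6.28° = -6.28°

Substitute s = j364:
Numerator: 20 = 20 + j0
Denominator: (j364)^2 + 2200(j364) + 400000 = 267504 + j800800
|N| = √(20² + 0²) ≈ 20, ∠N ≈ 0.00°
|D| = √(267504² + 800800²) ≈ 8.443e+05, ∠D ≈ 71.53°
|L| = 20 / 8.443e+05 ≈ 2.3688e-05
Gain = 20 log₁₀(2.3688e-05) ≈ -92.51 dB
∠L = 0.00° − 71.53° = -71.53°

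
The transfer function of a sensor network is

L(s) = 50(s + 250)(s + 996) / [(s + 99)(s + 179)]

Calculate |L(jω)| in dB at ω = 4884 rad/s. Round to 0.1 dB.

At s = jω = j4884:
zero (s+250): 250 + j4884 → |·| = √(250²+4884²) = √23915956 ≈ 4890.4, ∠ = arctan(4884/250) ≈ 87.07°
zero (s+996): 996 + j4884 → |·| = √(996²+4884²) = √24845472 ≈ 4984.5, ∠ = arctan(4884/996) ≈ 78.47°
pole (s+99): 99 + j4884 → |·| = √(99²+4884²) = √23863257 ≈ 4885, ∠ = arctan(4884/99) ≈ 88.84°
pole (s+179): 179 + j4884 → |·| = √(179²+4884²) = √23885497 ≈ 4887.3, ∠ = arctan(4884/179) ≈ 87.90°
|L| = 50 · 2.4376e+07 / 2.3874e+07 ≈ 51.051
Gain = 20 log₁₀(51.051) ≈ 34.16 dB

34.2 dB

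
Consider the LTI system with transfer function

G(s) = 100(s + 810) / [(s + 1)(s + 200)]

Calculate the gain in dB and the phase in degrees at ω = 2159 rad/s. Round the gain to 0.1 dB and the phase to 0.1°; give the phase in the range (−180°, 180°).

-26.2 dB, -105.2°

At s = jω = j2159:
zero (s+810): 810 + j2159 → |·| = √(810²+2159²) = √5317381 ≈ 2305.9, ∠ = arctan(2159/810) ≈ 69.44°
pole (s+1): 1 + j2159 → |·| = √(1²+2159²) = √4661282 ≈ 2159, ∠ = arctan(2159/1) ≈ 89.97°
pole (s+200): 200 + j2159 → |·| = √(200²+2159²) = √4701281 ≈ 2168.2, ∠ = arctan(2159/200) ≈ 84.71°
|G| = 100 · 2305.9 / 4.6811e+06 ≈ 0.04926
Gain = 20 log₁₀(0.04926) ≈ -26.15 dB
∠G = 69.44° − 174.68° = -105.24°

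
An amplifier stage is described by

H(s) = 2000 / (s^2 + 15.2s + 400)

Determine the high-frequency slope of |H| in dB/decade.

Each pole contributes −20 dB/decade at high frequency; each zero contributes +20 dB/decade.
Net: 0 zero(s) − 2 pole(s) → -40 dB/decade.

-40 dB/decade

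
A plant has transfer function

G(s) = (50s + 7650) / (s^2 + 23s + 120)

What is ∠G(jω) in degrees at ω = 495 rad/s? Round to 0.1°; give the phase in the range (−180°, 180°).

-104.5°

Substitute s = j495:
Numerator: 50(j495) + 7650 = 7650 + j24750
Denominator: (j495)^2 + 23(j495) + 120 = -244905 + j11385
|N| = √(7650² + 24750²) ≈ 25905, ∠N ≈ 72.82°
|D| = √(244905² + 11385²) ≈ 2.4517e+05, ∠D ≈ 177.34°
∠G = 72.82° − 177.34° = -104.52°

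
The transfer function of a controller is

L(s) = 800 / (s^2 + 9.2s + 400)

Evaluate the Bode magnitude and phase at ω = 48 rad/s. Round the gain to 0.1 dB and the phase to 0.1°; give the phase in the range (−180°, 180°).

At s = jω = j48:
quadratic: (j48)² + 9.2·j48 + 400 = -1904 + j441.6 → |·| ≈ 1954.5, ∠ ≈ 166.94°
|L| = 800 / 1954.5 ≈ 0.40931
Gain = 20 log₁₀(0.40931) ≈ -7.76 dB
∠L = 0.00° − 166.94° = -166.94°

-7.8 dB, -166.9°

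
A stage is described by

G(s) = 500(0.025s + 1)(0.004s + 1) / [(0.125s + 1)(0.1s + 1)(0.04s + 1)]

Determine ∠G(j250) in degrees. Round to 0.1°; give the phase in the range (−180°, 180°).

At ω = 250 rad/s:
zero (1 + j250·0.025) = 1 + j6.25 → |·| ≈ 6.3295, ∠ ≈ 80.91°
zero (1 + j250·0.004) = 1 + j1 → |·| ≈ 1.4142, ∠ ≈ 45.00°
pole (1 + j250·0.125) = 1 + j31.25 → |·| ≈ 31.266, ∠ ≈ 88.17°
pole (1 + j250·0.1) = 1 + j25 → |·| ≈ 25.02, ∠ ≈ 87.71°
pole (1 + j250·0.04) = 1 + j10 → |·| ≈ 10.05, ∠ ≈ 84.29°
∠G = (80.91° + 45.00°) − (88.17° + 87.71° + 84.29°) = -134.26°

-134.3°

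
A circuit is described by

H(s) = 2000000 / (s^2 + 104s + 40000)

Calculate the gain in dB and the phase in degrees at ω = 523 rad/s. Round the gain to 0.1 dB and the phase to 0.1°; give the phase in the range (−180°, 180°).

18.4 dB, -166.9°

At s = jω = j523:
quadratic: (j523)² + 104·j523 + 40000 = -233529 + j54392 → |·| ≈ 2.3978e+05, ∠ ≈ 166.89°
|H| = 2000000 / 2.3978e+05 ≈ 8.341
Gain = 20 log₁₀(8.341) ≈ 18.42 dB
∠H = 0.00° − 166.89° = -166.89°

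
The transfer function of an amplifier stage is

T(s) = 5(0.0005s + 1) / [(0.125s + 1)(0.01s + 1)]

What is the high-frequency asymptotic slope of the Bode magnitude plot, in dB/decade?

Each pole contributes −20 dB/decade at high frequency; each zero contributes +20 dB/decade.
Net: 1 zero(s) − 2 pole(s) → -20 dB/decade.

-20 dB/decade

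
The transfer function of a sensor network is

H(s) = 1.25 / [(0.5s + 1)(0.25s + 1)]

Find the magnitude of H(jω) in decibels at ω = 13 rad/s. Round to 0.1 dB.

-25.1 dB

At ω = 13 rad/s:
pole (1 + j13·0.5) = 1 + j6.5 → |·| ≈ 6.5765, ∠ ≈ 81.25°
pole (1 + j13·0.25) = 1 + j3.25 → |·| ≈ 3.4004, ∠ ≈ 72.90°
|H| = 1.25 · 1 / (6.5765 · 3.4004) ≈ 0.055897
Gain = 20 log₁₀(0.055897) ≈ -25.05 dB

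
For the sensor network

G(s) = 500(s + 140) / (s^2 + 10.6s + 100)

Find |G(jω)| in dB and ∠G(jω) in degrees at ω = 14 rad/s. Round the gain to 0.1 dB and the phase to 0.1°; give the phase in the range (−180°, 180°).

52.0 dB, -117.2°

At s = jω = j14:
zero (s+140): 140 + j14 → |·| = √(140²+14²) = √19796 ≈ 140.7, ∠ = arctan(14/140) ≈ 5.71°
quadratic: (j14)² + 10.6·j14 + 100 = -96 + j148.4 → |·| ≈ 176.74, ∠ ≈ 122.90°
|G| = 500 · 140.7 / 176.74 ≈ 398.04
Gain = 20 log₁₀(398.04) ≈ 52.00 dB
∠G = 5.71° − 122.90° = -117.19°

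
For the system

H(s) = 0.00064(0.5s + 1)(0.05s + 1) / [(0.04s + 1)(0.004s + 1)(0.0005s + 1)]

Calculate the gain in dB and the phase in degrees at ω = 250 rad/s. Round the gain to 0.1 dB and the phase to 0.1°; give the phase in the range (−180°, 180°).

-23.1 dB, 38.6°

At ω = 250 rad/s:
zero (1 + j250·0.5) = 1 + j125 → |·| ≈ 125, ∠ ≈ 89.54°
zero (1 + j250·0.05) = 1 + j12.5 → |·| ≈ 12.54, ∠ ≈ 85.43°
pole (1 + j250·0.04) = 1 + j10 → |·| ≈ 10.05, ∠ ≈ 84.29°
pole (1 + j250·0.004) = 1 + j1 → |·| ≈ 1.4142, ∠ ≈ 45.00°
pole (1 + j250·0.0005) = 1 + j0.125 → |·| ≈ 1.0078, ∠ ≈ 7.13°
|H| = 0.00064 · 125 · 12.54 / (10.05 · 1.4142 · 1.0078) ≈ 0.070038
Gain = 20 log₁₀(0.070038) ≈ -23.09 dB
∠H = (89.54° + 85.43°) − (84.29° + 45.00° + 7.13°) = 38.55°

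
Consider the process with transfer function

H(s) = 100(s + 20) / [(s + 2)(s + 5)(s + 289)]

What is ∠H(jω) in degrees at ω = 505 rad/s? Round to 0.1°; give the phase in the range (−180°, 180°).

-151.7°

At s = jω = j505:
zero (s+20): 20 + j505 → |·| = √(20²+505²) = √255425 ≈ 505.4, ∠ = arctan(505/20) ≈ 87.73°
pole (s+2): 2 + j505 → |·| = √(2²+505²) = √255029 ≈ 505, ∠ = arctan(505/2) ≈ 89.77°
pole (s+5): 5 + j505 → |·| = √(5²+505²) = √255050 ≈ 505.02, ∠ = arctan(505/5) ≈ 89.43°
pole (s+289): 289 + j505 → |·| = √(289²+505²) = √338546 ≈ 581.85, ∠ = arctan(505/289) ≈ 60.22°
∠H = 87.73° − 239.42° = -151.69°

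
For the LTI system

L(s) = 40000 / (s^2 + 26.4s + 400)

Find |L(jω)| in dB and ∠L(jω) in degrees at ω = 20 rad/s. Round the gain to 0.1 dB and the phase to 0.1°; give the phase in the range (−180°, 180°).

37.6 dB, -90.0°

At s = jω = j20:
quadratic: (j20)² + 26.4·j20 + 400 = 0 + j528 → |·| ≈ 528, ∠ ≈ 90.00°
|L| = 40000 / 528 ≈ 75.758
Gain = 20 log₁₀(75.758) ≈ 37.59 dB
∠L = 0.00° − 90.00° = -90.00°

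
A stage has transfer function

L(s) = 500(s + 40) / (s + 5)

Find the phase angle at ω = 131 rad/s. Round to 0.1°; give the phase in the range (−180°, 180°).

At s = jω = j131:
zero (s+40): 40 + j131 → |·| = √(40²+131²) = √18761 ≈ 136.97, ∠ = arctan(131/40) ≈ 73.02°
pole (s+5): 5 + j131 → |·| = √(5²+131²) = √17186 ≈ 131.1, ∠ = arctan(131/5) ≈ 87.81°
∠L = 73.02° − 87.81° = -14.79°

-14.8°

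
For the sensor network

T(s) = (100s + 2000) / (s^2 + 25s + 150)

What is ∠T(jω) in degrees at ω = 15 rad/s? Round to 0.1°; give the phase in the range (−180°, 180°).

-64.4°

Substitute s = j15:
Numerator: 100(j15) + 2000 = 2000 + j1500
Denominator: (j15)^2 + 25(j15) + 150 = -75 + j375
|N| = √(2000² + 1500²) ≈ 2500, ∠N ≈ 36.87°
|D| = √(75² + 375²) ≈ 382.43, ∠D ≈ 101.31°
∠T = 36.87° − 101.31° = -64.44°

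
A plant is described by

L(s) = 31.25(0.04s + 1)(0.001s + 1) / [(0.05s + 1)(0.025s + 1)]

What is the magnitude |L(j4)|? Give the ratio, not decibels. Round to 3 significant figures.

30.9

At ω = 4 rad/s:
zero (1 + j4·0.04) = 1 + j0.16 → |·| ≈ 1.0127, ∠ ≈ 9.09°
zero (1 + j4·0.001) = 1 + j0.004 → |·| ≈ 1, ∠ ≈ 0.23°
pole (1 + j4·0.05) = 1 + j0.2 → |·| ≈ 1.0198, ∠ ≈ 11.31°
pole (1 + j4·0.025) = 1 + j0.1 → |·| ≈ 1.005, ∠ ≈ 5.71°
|L| = 31.25 · 1.0127 · 1 / (1.0198 · 1.005) ≈ 30.878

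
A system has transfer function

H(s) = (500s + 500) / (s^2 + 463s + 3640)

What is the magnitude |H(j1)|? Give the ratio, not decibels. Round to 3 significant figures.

0.193

Substitute s = j1:
Numerator: 500(j1) + 500 = 500 + j500
Denominator: (j1)^2 + 463(j1) + 3640 = 3639 + j463
|N| = √(500² + 500²) ≈ 707.11, ∠N ≈ 45.00°
|D| = √(3639² + 463²) ≈ 3668.3, ∠D ≈ 7.25°
|H| = 707.11 / 3668.3 ≈ 0.19276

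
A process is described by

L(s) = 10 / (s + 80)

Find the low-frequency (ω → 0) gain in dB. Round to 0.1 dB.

L(0) = 10 / (80) = 0.125
20 log₁₀(0.125) ≈ -18.06 dB

-18.1 dB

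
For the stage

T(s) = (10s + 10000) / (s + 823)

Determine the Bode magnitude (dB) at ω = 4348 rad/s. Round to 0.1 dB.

20.1 dB

Substitute s = j4348:
Numerator: 10(j4348) + 10000 = 10000 + j43480
Denominator: (j4348) + 823 = 823 + j4348
|N| = √(10000² + 43480²) ≈ 44615, ∠N ≈ 77.05°
|D| = √(823² + 4348²) ≈ 4425.2, ∠D ≈ 79.28°
|T| = 44615 / 4425.2 ≈ 10.082
Gain = 20 log₁₀(10.082) ≈ 20.07 dB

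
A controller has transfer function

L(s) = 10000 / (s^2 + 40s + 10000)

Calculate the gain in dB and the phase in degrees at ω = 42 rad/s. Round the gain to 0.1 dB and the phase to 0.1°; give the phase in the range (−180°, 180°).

At s = jω = j42:
quadratic: (j42)² + 40·j42 + 10000 = 8236 + j1680 → |·| ≈ 8405.6, ∠ ≈ 11.53°
|L| = 10000 / 8405.6 ≈ 1.1897
Gain = 20 log₁₀(1.1897) ≈ 1.51 dB
∠L = 0.00° − 11.53° = -11.53°

1.5 dB, -11.5°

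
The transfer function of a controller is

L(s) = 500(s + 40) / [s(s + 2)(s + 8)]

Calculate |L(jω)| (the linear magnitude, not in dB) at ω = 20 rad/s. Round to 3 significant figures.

At s = jω = j20:
zero (s+40): 40 + j20 → |·| = √(40²+20²) = √2000 ≈ 44.721, ∠ = arctan(20/40) ≈ 26.57°
pole (s+2): 2 + j20 → |·| = √(2²+20²) = √404 ≈ 20.1, ∠ = arctan(20/2) ≈ 84.29°
pole (s+8): 8 + j20 → |·| = √(8²+20²) = √464 ≈ 21.541, ∠ = arctan(20/8) ≈ 68.20°
pole at origin: |s| = 20, ∠ = 90.00° (in denominator)
|L| = 500 · 44.721 / 8659.5 ≈ 2.5822

2.58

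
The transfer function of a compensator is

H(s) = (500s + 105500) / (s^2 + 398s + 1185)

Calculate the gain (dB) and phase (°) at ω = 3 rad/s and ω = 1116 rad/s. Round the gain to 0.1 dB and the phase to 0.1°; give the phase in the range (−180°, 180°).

ω = 3: 36.0 dB, -44.6°; ω = 1116: -7.3 dB, -81.1°

Substitute s = j3:
Numerator: 500(j3) + 105500 = 105500 + j1500
Denominator: (j3)^2 + 398(j3) + 1185 = 1176 + j1194
|N| = √(105500² + 1500²) ≈ 1.0551e+05, ∠N ≈ 0.81°
|D| = √(1176² + 1194²) ≈ 1675.9, ∠D ≈ 45.44°
|H| = 1.0551e+05 / 1675.9 ≈ 62.957
Gain = 20 log₁₀(62.957) ≈ 35.98 dB
∠H = 0.81° − 45.44° = -44.63°

Substitute s = j1116:
Numerator: 500(j1116) + 105500 = 105500 + j558000
Denominator: (j1116)^2 + 398(j1116) + 1185 = -1244271 + j444168
|N| = √(105500² + 558000²) ≈ 5.6789e+05, ∠N ≈ 79.29°
|D| = √(1244271² + 444168²) ≈ 1.3212e+06, ∠D ≈ 160.35°
|H| = 5.6789e+05 / 1.3212e+06 ≈ 0.42983
Gain = 20 log₁₀(0.42983) ≈ -7.33 dB
∠H = 79.29° − 160.35° = -81.06°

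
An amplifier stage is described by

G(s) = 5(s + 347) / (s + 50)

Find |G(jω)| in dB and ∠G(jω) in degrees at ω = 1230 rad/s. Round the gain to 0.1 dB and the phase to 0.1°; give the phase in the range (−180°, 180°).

At s = jω = j1230:
zero (s+347): 347 + j1230 → |·| = √(347²+1230²) = √1633309 ≈ 1278, ∠ = arctan(1230/347) ≈ 74.25°
pole (s+50): 50 + j1230 → |·| = √(50²+1230²) = √1515400 ≈ 1231, ∠ = arctan(1230/50) ≈ 87.67°
|G| = 5 · 1278 / 1231 ≈ 5.1909
Gain = 20 log₁₀(5.1909) ≈ 14.30 dB
∠G = 74.25° − 87.67° = -13.42°

14.3 dB, -13.4°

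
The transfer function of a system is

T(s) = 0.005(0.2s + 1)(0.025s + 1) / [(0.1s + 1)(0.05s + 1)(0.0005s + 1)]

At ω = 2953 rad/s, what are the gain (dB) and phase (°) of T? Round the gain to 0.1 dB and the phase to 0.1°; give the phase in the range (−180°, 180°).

-51.0 dB, -56.2°

At ω = 2953 rad/s:
zero (1 + j2953·0.2) = 1 + j590.6 → |·| ≈ 590.6, ∠ ≈ 89.90°
zero (1 + j2953·0.025) = 1 + j73.825 → |·| ≈ 73.832, ∠ ≈ 89.22°
pole (1 + j2953·0.1) = 1 + j295.3 → |·| ≈ 295.3, ∠ ≈ 89.81°
pole (1 + j2953·0.05) = 1 + j147.65 → |·| ≈ 147.65, ∠ ≈ 89.61°
pole (1 + j2953·0.0005) = 1 + j1.4765 → |·| ≈ 1.7833, ∠ ≈ 55.89°
|T| = 0.005 · 590.6 · 73.832 / (295.3 · 147.65 · 1.7833) ≈ 0.0028041
Gain = 20 log₁₀(0.0028041) ≈ -51.04 dB
∠T = (89.90° + 89.22°) − (89.81° + 89.61° + 55.89°) = -56.19°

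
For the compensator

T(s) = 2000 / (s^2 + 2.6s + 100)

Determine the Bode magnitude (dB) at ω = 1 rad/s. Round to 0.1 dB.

26.1 dB

At s = jω = j1:
quadratic: (j1)² + 2.6·j1 + 100 = 99 + j2.6 → |·| ≈ 99.034, ∠ ≈ 1.50°
|T| = 2000 / 99.034 ≈ 20.195
Gain = 20 log₁₀(20.195) ≈ 26.10 dB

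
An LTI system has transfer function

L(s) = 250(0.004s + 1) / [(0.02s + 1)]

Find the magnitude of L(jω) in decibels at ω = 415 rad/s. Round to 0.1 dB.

At ω = 415 rad/s:
zero (1 + j415·0.004) = 1 + j1.66 → |·| ≈ 1.9379, ∠ ≈ 58.93°
pole (1 + j415·0.02) = 1 + j8.3 → |·| ≈ 8.36, ∠ ≈ 83.13°
|L| = 250 · 1.9379 / (8.36) ≈ 57.952
Gain = 20 log₁₀(57.952) ≈ 35.26 dB

35.3 dB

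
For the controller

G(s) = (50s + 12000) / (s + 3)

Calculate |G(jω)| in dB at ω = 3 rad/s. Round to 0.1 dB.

Substitute s = j3:
Numerator: 50(j3) + 12000 = 12000 + j150
Denominator: (j3) + 3 = 3 + j3
|N| = √(12000² + 150²) ≈ 12001, ∠N ≈ 0.72°
|D| = √(3² + 3²) ≈ 4.2426, ∠D ≈ 45.00°
|G| = 12001 / 4.2426 ≈ 2828.7
Gain = 20 log₁₀(2828.7) ≈ 69.03 dB

69.0 dB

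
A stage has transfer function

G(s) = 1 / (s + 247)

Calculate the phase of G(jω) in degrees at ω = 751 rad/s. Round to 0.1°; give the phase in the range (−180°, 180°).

At s = jω = j751:
pole (s+247): 247 + j751 → |·| = √(247²+751²) = √625010 ≈ 790.58, ∠ = arctan(751/247) ≈ 71.79°
∠G = 0.00° − 71.79° = -71.79°

-71.8°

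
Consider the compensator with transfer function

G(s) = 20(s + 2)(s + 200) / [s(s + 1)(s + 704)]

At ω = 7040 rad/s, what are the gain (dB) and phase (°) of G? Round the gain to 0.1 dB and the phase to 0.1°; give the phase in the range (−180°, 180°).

-51.0 dB, -85.9°

At s = jω = j7040:
zero (s+2): 2 + j7040 → |·| = √(2²+7040²) = √49561604 ≈ 7040, ∠ = arctan(7040/2) ≈ 89.98°
zero (s+200): 200 + j7040 → |·| = √(200²+7040²) = √49601600 ≈ 7042.8, ∠ = arctan(7040/200) ≈ 88.37°
pole (s+1): 1 + j7040 → |·| = √(1²+7040²) = √49561601 ≈ 7040, ∠ = arctan(7040/1) ≈ 89.99°
pole (s+704): 704 + j7040 → |·| = √(704²+7040²) = √50057216 ≈ 7075.1, ∠ = arctan(7040/704) ≈ 84.29°
pole at origin: |s| = 7040, ∠ = 90.00° (in denominator)
|G| = 20 · 4.9581e+07 / 3.5065e+11 ≈ 0.0028279
Gain = 20 log₁₀(0.0028279) ≈ -50.97 dB
∠G = 178.35° − 264.28° = -85.93°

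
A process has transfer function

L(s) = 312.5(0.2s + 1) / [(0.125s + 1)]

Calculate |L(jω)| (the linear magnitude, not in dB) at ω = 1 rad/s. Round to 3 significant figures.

316

At ω = 1 rad/s:
zero (1 + j1·0.2) = 1 + j0.2 → |·| ≈ 1.0198, ∠ ≈ 11.31°
pole (1 + j1·0.125) = 1 + j0.125 → |·| ≈ 1.0078, ∠ ≈ 7.13°
|L| = 312.5 · 1.0198 / (1.0078) ≈ 316.22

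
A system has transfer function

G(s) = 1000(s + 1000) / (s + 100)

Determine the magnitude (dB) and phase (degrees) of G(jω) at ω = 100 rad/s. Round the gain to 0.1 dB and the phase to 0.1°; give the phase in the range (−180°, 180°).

At s = jω = j100:
zero (s+1000): 1000 + j100 → |·| = √(1000²+100²) = √1010000 ≈ 1005, ∠ = arctan(100/1000) ≈ 5.71°
pole (s+100): 100 + j100 → |·| = √(100²+100²) = √20000 ≈ 141.42, ∠ = arctan(100/100) ≈ 45.00°
|G| = 1000 · 1005 / 141.42 ≈ 7106.5
Gain = 20 log₁₀(7106.5) ≈ 77.03 dB
∠G = 5.71° − 45.00° = -39.29°

77.0 dB, -39.3°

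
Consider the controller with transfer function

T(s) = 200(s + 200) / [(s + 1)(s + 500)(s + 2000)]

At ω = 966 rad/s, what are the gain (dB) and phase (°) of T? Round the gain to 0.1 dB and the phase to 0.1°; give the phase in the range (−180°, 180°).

-81.5 dB, -100.1°

At s = jω = j966:
zero (s+200): 200 + j966 → |·| = √(200²+966²) = √973156 ≈ 986.49, ∠ = arctan(966/200) ≈ 78.30°
pole (s+1): 1 + j966 → |·| = √(1²+966²) = √933157 ≈ 966, ∠ = arctan(966/1) ≈ 89.94°
pole (s+500): 500 + j966 → |·| = √(500²+966²) = √1183156 ≈ 1087.7, ∠ = arctan(966/500) ≈ 62.63°
pole (s+2000): 2000 + j966 → |·| = √(2000²+966²) = √4933156 ≈ 2221.1, ∠ = arctan(966/2000) ≈ 25.78°
|T| = 200 · 986.49 / 2.3338e+09 ≈ 8.4539e-05
Gain = 20 log₁₀(8.4539e-05) ≈ -81.46 dB
∠T = 78.30° − 178.35° = -100.05°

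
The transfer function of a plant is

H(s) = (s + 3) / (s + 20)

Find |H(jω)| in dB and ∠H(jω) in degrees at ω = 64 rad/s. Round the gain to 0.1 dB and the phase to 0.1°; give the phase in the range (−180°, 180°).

Substitute s = j64:
Numerator: (j64) + 3 = 3 + j64
Denominator: (j64) + 20 = 20 + j64
|N| = √(3² + 64²) ≈ 64.07, ∠N ≈ 87.32°
|D| = √(20² + 64²) ≈ 67.052, ∠D ≈ 72.65°
|H| = 64.07 / 67.052 ≈ 0.95553
Gain = 20 log₁₀(0.95553) ≈ -0.40 dB
∠H = 87.32° − 72.65° = 14.67°

-0.4 dB, 14.7°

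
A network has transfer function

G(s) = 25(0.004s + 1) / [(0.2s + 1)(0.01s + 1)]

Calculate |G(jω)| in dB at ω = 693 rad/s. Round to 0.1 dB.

At ω = 693 rad/s:
zero (1 + j693·0.004) = 1 + j2.772 → |·| ≈ 2.9469, ∠ ≈ 70.16°
pole (1 + j693·0.2) = 1 + j138.6 → |·| ≈ 138.6, ∠ ≈ 89.59°
pole (1 + j693·0.01) = 1 + j6.93 → |·| ≈ 7.0018, ∠ ≈ 81.79°
|G| = 25 · 2.9469 / (138.6 · 7.0018) ≈ 0.075916
Gain = 20 log₁₀(0.075916) ≈ -22.39 dB

-22.4 dB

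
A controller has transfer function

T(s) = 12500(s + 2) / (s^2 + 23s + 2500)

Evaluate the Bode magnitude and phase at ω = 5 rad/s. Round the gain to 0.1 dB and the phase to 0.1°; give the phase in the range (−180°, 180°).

At s = jω = j5:
zero (s+2): 2 + j5 → |·| = √(2²+5²) = √29 ≈ 5.3852, ∠ = arctan(5/2) ≈ 68.20°
quadratic: (j5)² + 23·j5 + 2500 = 2475 + j115 → |·| ≈ 2477.7, ∠ ≈ 2.66°
|T| = 12500 · 5.3852 / 2477.7 ≈ 27.168
Gain = 20 log₁₀(27.168) ≈ 28.68 dB
∠T = 68.20° − 2.66° = 65.54°

28.7 dB, 65.5°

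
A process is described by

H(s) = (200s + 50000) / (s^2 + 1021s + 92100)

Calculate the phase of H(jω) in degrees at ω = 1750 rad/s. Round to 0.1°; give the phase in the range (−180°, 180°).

-67.1°

Substitute s = j1750:
Numerator: 200(j1750) + 50000 = 50000 + j350000
Denominator: (j1750)^2 + 1021(j1750) + 92100 = -2970400 + j1786750
|N| = √(50000² + 350000²) ≈ 3.5355e+05, ∠N ≈ 81.87°
|D| = √(2970400² + 1786750²) ≈ 3.4664e+06, ∠D ≈ 148.97°
∠H = 81.87° − 148.97° = -67.10°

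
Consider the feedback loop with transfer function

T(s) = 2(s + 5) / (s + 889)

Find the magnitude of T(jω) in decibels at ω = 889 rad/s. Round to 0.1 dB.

3.0 dB

At s = jω = j889:
zero (s+5): 5 + j889 → |·| = √(5²+889²) = √790346 ≈ 889.01, ∠ = arctan(889/5) ≈ 89.68°
pole (s+889): 889 + j889 → |·| = √(889²+889²) = √1580642 ≈ 1257.2, ∠ = arctan(889/889) ≈ 45.00°
|T| = 2 · 889.01 / 1257.2 ≈ 1.4143
Gain = 20 log₁₀(1.4143) ≈ 3.01 dB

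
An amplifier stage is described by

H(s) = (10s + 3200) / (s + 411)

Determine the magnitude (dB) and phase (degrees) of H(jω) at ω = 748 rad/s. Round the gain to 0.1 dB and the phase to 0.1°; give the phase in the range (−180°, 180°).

Substitute s = j748:
Numerator: 10(j748) + 3200 = 3200 + j7480
Denominator: (j748) + 411 = 411 + j748
|N| = √(3200² + 7480²) ≈ 8135.7, ∠N ≈ 66.84°
|D| = √(411² + 748²) ≈ 853.48, ∠D ≈ 61.21°
|H| = 8135.7 / 853.48 ≈ 9.5324
Gain = 20 log₁₀(9.5324) ≈ 19.58 dB
∠H = 66.84° − 61.21° = 5.63°

19.6 dB, 5.6°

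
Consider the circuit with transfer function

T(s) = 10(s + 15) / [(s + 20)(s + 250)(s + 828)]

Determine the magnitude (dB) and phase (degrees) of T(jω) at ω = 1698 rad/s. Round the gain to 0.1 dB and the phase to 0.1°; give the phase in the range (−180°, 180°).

-110.2 dB, -145.5°

At s = jω = j1698:
zero (s+15): 15 + j1698 → |·| = √(15²+1698²) = √2883429 ≈ 1698.1, ∠ = arctan(1698/15) ≈ 89.49°
pole (s+20): 20 + j1698 → |·| = √(20²+1698²) = √2883604 ≈ 1698.1, ∠ = arctan(1698/20) ≈ 89.33°
pole (s+250): 250 + j1698 → |·| = √(250²+1698²) = √2945704 ≈ 1716.3, ∠ = arctan(1698/250) ≈ 81.62°
pole (s+828): 828 + j1698 → |·| = √(828²+1698²) = √3568788 ≈ 1889.1, ∠ = arctan(1698/828) ≈ 64.00°
|T| = 10 · 1698.1 / 5.5057e+09 ≈ 3.0843e-06
Gain = 20 log₁₀(3.0843e-06) ≈ -110.22 dB
∠T = 89.49° − 234.95° = -145.46°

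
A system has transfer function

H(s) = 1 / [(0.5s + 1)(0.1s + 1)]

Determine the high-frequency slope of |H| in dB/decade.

Each pole contributes −20 dB/decade at high frequency; each zero contributes +20 dB/decade.
Net: 0 zero(s) − 2 pole(s) → -40 dB/decade.

-40 dB/decade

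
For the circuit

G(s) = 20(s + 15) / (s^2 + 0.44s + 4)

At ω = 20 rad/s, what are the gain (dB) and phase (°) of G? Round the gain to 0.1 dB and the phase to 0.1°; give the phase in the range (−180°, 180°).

At s = jω = j20:
zero (s+15): 15 + j20 → |·| = √(15²+20²) = √625 ≈ 25, ∠ = arctan(20/15) ≈ 53.13°
quadratic: (j20)² + 0.44·j20 + 4 = -396 + j8.8 → |·| ≈ 396.1, ∠ ≈ 178.73°
|G| = 20 · 25 / 396.1 ≈ 1.2623
Gain = 20 log₁₀(1.2623) ≈ 2.02 dB
∠G = 53.13° − 178.73° = -125.60°

2.0 dB, -125.6°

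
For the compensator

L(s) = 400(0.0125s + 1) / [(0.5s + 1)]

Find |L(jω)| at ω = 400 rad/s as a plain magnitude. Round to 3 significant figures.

At ω = 400 rad/s:
zero (1 + j400·0.0125) = 1 + j5 → |·| ≈ 5.099, ∠ ≈ 78.69°
pole (1 + j400·0.5) = 1 + j200 → |·| ≈ 200, ∠ ≈ 89.71°
|L| = 400 · 5.099 / (200) ≈ 10.198

10.2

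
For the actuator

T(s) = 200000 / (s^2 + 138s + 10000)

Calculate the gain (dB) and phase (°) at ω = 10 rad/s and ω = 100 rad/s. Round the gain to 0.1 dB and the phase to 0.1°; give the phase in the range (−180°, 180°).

ω = 10: 26.0 dB, -7.9°; ω = 100: 23.2 dB, -90.0°

At s = jω = j10:
quadratic: (j10)² + 138·j10 + 10000 = 9900 + j1380 → |·| ≈ 9995.7, ∠ ≈ 7.94°
|T| = 200000 / 9995.7 ≈ 20.009
Gain = 20 log₁₀(20.009) ≈ 26.02 dB
∠T = 0.00° − 7.94° = -7.94°

At s = jω = j100:
quadratic: (j100)² + 138·j100 + 10000 = 0 + j13800 → |·| ≈ 13800, ∠ ≈ 90.00°
|T| = 200000 / 13800 ≈ 14.493
Gain = 20 log₁₀(14.493) ≈ 23.22 dB
∠T = 0.00° − 90.00° = -90.00°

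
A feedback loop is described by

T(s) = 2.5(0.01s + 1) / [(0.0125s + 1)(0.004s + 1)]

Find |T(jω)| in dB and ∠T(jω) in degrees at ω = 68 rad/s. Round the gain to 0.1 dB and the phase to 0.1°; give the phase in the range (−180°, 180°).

6.9 dB, -21.4°

At ω = 68 rad/s:
zero (1 + j68·0.01) = 1 + j0.68 → |·| ≈ 1.2093, ∠ ≈ 34.22°
pole (1 + j68·0.0125) = 1 + j0.85 → |·| ≈ 1.3124, ∠ ≈ 40.36°
pole (1 + j68·0.004) = 1 + j0.272 → |·| ≈ 1.0363, ∠ ≈ 15.22°
|T| = 2.5 · 1.2093 / (1.3124 · 1.0363) ≈ 2.2229
Gain = 20 log₁₀(2.2229) ≈ 6.94 dB
∠T = (34.22°) − (40.36° + 15.22°) = -21.36°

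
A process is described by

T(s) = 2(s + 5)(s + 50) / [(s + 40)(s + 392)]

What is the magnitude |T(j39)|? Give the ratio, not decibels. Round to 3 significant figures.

At s = jω = j39:
zero (s+5): 5 + j39 → |·| = √(5²+39²) = √1546 ≈ 39.319, ∠ = arctan(39/5) ≈ 82.69°
zero (s+50): 50 + j39 → |·| = √(50²+39²) = √4021 ≈ 63.411, ∠ = arctan(39/50) ≈ 37.95°
pole (s+40): 40 + j39 → |·| = √(40²+39²) = √3121 ≈ 55.866, ∠ = arctan(39/40) ≈ 44.27°
pole (s+392): 392 + j39 → |·| = √(392²+39²) = √155185 ≈ 393.94, ∠ = arctan(39/392) ≈ 5.68°
|T| = 2 · 2493.3 / 22008 ≈ 0.22658

0.227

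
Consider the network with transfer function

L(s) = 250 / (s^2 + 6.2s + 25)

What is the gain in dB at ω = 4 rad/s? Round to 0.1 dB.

At s = jω = j4:
quadratic: (j4)² + 6.2·j4 + 25 = 9 + j24.8 → |·| ≈ 26.383, ∠ ≈ 70.05°
|L| = 250 / 26.383 ≈ 9.4758
Gain = 20 log₁₀(9.4758) ≈ 19.53 dB

19.5 dB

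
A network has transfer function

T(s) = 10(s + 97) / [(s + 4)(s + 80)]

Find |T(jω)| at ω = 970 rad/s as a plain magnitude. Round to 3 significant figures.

0.0103

At s = jω = j970:
zero (s+97): 97 + j970 → |·| = √(97²+970²) = √950309 ≈ 974.84, ∠ = arctan(970/97) ≈ 84.29°
pole (s+4): 4 + j970 → |·| = √(4²+970²) = √940916 ≈ 970.01, ∠ = arctan(970/4) ≈ 89.76°
pole (s+80): 80 + j970 → |·| = √(80²+970²) = √947300 ≈ 973.29, ∠ = arctan(970/80) ≈ 85.29°
|T| = 10 · 974.84 / 9.441e+05 ≈ 0.010326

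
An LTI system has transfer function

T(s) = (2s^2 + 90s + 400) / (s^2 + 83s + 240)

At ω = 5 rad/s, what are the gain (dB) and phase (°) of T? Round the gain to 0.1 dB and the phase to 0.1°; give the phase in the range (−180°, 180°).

Substitute s = j5:
Numerator: 2(j5)^2 + 90(j5) + 400 = 350 + j450
Denominator: (j5)^2 + 83(j5) + 240 = 215 + j415
|N| = √(350² + 450²) ≈ 570.09, ∠N ≈ 52.13°
|D| = √(215² + 415²) ≈ 467.39, ∠D ≈ 62.61°
|T| = 570.09 / 467.39 ≈ 1.2197
Gain = 20 log₁₀(1.2197) ≈ 1.73 dB
∠T = 52.13° − 62.61° = -10.48°

1.7 dB, -10.5°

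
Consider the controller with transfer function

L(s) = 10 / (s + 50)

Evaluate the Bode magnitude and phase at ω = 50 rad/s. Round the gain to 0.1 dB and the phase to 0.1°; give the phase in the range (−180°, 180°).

At s = jω = j50:
pole (s+50): 50 + j50 → |·| = √(50²+50²) = √5000 ≈ 70.711, ∠ = arctan(50/50) ≈ 45.00°
|L| = 10 / 70.711 ≈ 0.14142
Gain = 20 log₁₀(0.14142) ≈ -16.99 dB
∠L = 0.00° − 45.00° = -45.00°

-17.0 dB, -45.0°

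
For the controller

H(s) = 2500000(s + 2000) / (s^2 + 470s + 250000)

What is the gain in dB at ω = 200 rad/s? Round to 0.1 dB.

At s = jω = j200:
zero (s+2000): 2000 + j200 → |·| = √(2000²+200²) = √4040000 ≈ 2010, ∠ = arctan(200/2000) ≈ 5.71°
quadratic: (j200)² + 470·j200 + 250000 = 210000 + j94000 → |·| ≈ 2.3008e+05, ∠ ≈ 24.11°
|H| = 2500000 · 2010 / 2.3008e+05 ≈ 21840
Gain = 20 log₁₀(21840) ≈ 86.79 dB

86.8 dB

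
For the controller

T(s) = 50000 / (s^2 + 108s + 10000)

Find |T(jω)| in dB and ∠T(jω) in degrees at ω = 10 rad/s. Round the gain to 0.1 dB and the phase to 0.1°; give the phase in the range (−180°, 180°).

14.0 dB, -6.2°

At s = jω = j10:
quadratic: (j10)² + 108·j10 + 10000 = 9900 + j1080 → |·| ≈ 9958.7, ∠ ≈ 6.23°
|T| = 50000 / 9958.7 ≈ 5.0207
Gain = 20 log₁₀(5.0207) ≈ 14.02 dB
∠T = 0.00° − 6.23° = -6.23°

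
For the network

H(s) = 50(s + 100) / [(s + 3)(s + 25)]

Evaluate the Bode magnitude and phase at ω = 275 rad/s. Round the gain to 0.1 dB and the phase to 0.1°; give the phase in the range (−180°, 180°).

At s = jω = j275:
zero (s+100): 100 + j275 → |·| = √(100²+275²) = √85625 ≈ 292.62, ∠ = arctan(275/100) ≈ 70.02°
pole (s+3): 3 + j275 → |·| = √(3²+275²) = √75634 ≈ 275.02, ∠ = arctan(275/3) ≈ 89.37°
pole (s+25): 25 + j275 → |·| = √(25²+275²) = √76250 ≈ 276.13, ∠ = arctan(275/25) ≈ 84.81°
|H| = 50 · 292.62 / 75941 ≈ 0.19266
Gain = 20 log₁₀(0.19266) ≈ -14.30 dB
∠H = 70.02° − 174.18° = -104.16°

-14.3 dB, -104.2°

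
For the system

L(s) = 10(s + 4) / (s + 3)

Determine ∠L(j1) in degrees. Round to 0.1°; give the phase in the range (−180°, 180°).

At s = jω = j1:
zero (s+4): 4 + j1 → |·| = √(4²+1²) = √17 ≈ 4.1231, ∠ = arctan(1/4) ≈ 14.04°
pole (s+3): 3 + j1 → |·| = √(3²+1²) = √10 ≈ 3.1623, ∠ = arctan(1/3) ≈ 18.43°
∠L = 14.04° − 18.43° = -4.39°

-4.4°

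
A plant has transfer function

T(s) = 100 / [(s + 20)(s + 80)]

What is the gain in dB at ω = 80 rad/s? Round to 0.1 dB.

-39.4 dB

At s = jω = j80:
pole (s+20): 20 + j80 → |·| = √(20²+80²) = √6800 ≈ 82.462, ∠ = arctan(80/20) ≈ 75.96°
pole (s+80): 80 + j80 → |·| = √(80²+80²) = √12800 ≈ 113.14, ∠ = arctan(80/80) ≈ 45.00°
|T| = 100 / 9329.8 ≈ 0.010718
Gain = 20 log₁₀(0.010718) ≈ -39.40 dB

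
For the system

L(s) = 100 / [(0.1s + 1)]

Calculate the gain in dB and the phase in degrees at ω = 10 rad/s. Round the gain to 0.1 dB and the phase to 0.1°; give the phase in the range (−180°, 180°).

At ω = 10 rad/s:
pole (1 + j10·0.1) = 1 + j1 → |·| ≈ 1.4142, ∠ ≈ 45.00°
|L| = 100 · 1 / (1.4142) ≈ 70.711
Gain = 20 log₁₀(70.711) ≈ 36.99 dB
∠L = (0°) − (45.00°) = -45.00°

37.0 dB, -45.0°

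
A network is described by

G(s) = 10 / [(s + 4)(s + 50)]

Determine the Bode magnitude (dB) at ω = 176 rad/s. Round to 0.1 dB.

-70.2 dB

At s = jω = j176:
pole (s+4): 4 + j176 → |·| = √(4²+176²) = √30992 ≈ 176.05, ∠ = arctan(176/4) ≈ 88.70°
pole (s+50): 50 + j176 → |·| = √(50²+176²) = √33476 ≈ 182.96, ∠ = arctan(176/50) ≈ 74.14°
|G| = 10 / 32210 ≈ 0.00031046
Gain = 20 log₁₀(0.00031046) ≈ -70.16 dB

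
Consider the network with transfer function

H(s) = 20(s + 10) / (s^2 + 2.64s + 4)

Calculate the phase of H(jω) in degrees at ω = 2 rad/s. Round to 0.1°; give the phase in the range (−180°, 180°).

-78.7°

At s = jω = j2:
zero (s+10): 10 + j2 → |·| = √(10²+2²) = √104 ≈ 10.198, ∠ = arctan(2/10) ≈ 11.31°
quadratic: (j2)² + 2.64·j2 + 4 = 0 + j5.28 → |·| ≈ 5.28, ∠ ≈ 90.00°
∠H = 11.31° − 90.00° = -78.69°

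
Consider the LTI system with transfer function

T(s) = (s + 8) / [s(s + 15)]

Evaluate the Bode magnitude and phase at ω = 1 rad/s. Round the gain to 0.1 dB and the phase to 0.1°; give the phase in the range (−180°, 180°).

At s = jω = j1:
zero (s+8): 8 + j1 → |·| = √(8²+1²) = √65 ≈ 8.0623, ∠ = arctan(1/8) ≈ 7.13°
pole (s+15): 15 + j1 → |·| = √(15²+1²) = √226 ≈ 15.033, ∠ = arctan(1/15) ≈ 3.81°
pole at origin: |s| = 1, ∠ = 90.00° (in denominator)
|T| = 1 · 8.0623 / 15.033 ≈ 0.53631
Gain = 20 log₁₀(0.53631) ≈ -5.41 dB
∠T = 7.13° − 93.81° = -86.68°

-5.4 dB, -86.7°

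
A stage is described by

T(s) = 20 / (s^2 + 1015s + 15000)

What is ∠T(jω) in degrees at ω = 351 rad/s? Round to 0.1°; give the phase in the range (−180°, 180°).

-106.9°

Substitute s = j351:
Numerator: 20 = 20 + j0
Denominator: (j351)^2 + 1015(j351) + 15000 = -108201 + j356265
|N| = √(20² + 0²) ≈ 20, ∠N ≈ 0.00°
|D| = √(108201² + 356265²) ≈ 3.7233e+05, ∠D ≈ 106.89°
∠T = 0.00° − 106.89° = -106.89°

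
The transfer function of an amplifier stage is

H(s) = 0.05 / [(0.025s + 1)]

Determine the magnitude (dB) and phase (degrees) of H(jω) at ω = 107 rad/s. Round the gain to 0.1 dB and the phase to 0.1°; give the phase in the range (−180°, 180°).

-35.1 dB, -69.5°

At ω = 107 rad/s:
pole (1 + j107·0.025) = 1 + j2.675 → |·| ≈ 2.8558, ∠ ≈ 69.50°
|H| = 0.05 · 1 / (2.8558) ≈ 0.017508
Gain = 20 log₁₀(0.017508) ≈ -35.14 dB
∠H = (0°) − (69.50°) = -69.50°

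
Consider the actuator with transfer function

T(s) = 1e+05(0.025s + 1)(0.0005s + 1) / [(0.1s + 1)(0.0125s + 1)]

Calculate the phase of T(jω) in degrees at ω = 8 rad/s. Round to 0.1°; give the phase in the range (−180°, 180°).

At ω = 8 rad/s:
zero (1 + j8·0.025) = 1 + j0.2 → |·| ≈ 1.0198, ∠ ≈ 11.31°
zero (1 + j8·0.0005) = 1 + j0.004 → |·| ≈ 1, ∠ ≈ 0.23°
pole (1 + j8·0.1) = 1 + j0.8 → |·| ≈ 1.2806, ∠ ≈ 38.66°
pole (1 + j8·0.0125) = 1 + j0.1 → |·| ≈ 1.005, ∠ ≈ 5.71°
∠T = (11.31° + 0.23°) − (38.66° + 5.71°) = -32.83°

-32.8°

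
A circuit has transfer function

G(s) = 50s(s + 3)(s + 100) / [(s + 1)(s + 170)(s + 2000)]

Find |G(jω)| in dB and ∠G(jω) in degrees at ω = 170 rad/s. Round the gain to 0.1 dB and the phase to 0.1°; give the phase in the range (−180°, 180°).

10.8 dB, 99.0°

At s = jω = j170:
zero (s+3): 3 + j170 → |·| = √(3²+170²) = √28909 ≈ 170.03, ∠ = arctan(170/3) ≈ 88.99°
zero (s+100): 100 + j170 → |·| = √(100²+170²) = √38900 ≈ 197.23, ∠ = arctan(170/100) ≈ 59.53°
zero at origin: s = j170 → |·| = 170, ∠ = 90.00°
pole (s+1): 1 + j170 → |·| = √(1²+170²) = √28901 ≈ 170, ∠ = arctan(170/1) ≈ 89.66°
pole (s+170): 170 + j170 → |·| = √(170²+170²) = √57800 ≈ 240.42, ∠ = arctan(170/170) ≈ 45.00°
pole (s+2000): 2000 + j170 → |·| = √(2000²+170²) = √4028900 ≈ 2007.2, ∠ = arctan(170/2000) ≈ 4.86°
|G| = 50 · 5.701e+06 / 8.2037e+07 ≈ 3.4747
Gain = 20 log₁₀(3.4747) ≈ 10.82 dB
∠G = 238.52° − 139.52° = 99.00°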